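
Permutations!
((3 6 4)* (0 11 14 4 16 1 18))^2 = (0 14 3 16 18 11 4 6 1)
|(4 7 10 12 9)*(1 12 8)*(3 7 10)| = |(1 12 9 4 10 8)(3 7)| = 6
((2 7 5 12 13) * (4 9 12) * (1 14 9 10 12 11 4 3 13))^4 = (1 4 14 10 9 12 11)(2 13 3 5 7)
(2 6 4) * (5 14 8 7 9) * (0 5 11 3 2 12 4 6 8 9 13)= [5, 1, 8, 2, 12, 14, 6, 13, 7, 11, 10, 3, 4, 0, 9]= (0 5 14 9 11 3 2 8 7 13)(4 12)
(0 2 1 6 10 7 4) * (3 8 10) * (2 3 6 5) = (0 3 8 10 7 4)(1 5 2) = [3, 5, 1, 8, 0, 2, 6, 4, 10, 9, 7]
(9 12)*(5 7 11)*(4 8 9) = (4 8 9 12)(5 7 11) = [0, 1, 2, 3, 8, 7, 6, 11, 9, 12, 10, 5, 4]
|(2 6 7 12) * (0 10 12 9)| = |(0 10 12 2 6 7 9)| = 7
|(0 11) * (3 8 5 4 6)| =10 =|(0 11)(3 8 5 4 6)|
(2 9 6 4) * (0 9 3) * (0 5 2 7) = (0 9 6 4 7)(2 3 5) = [9, 1, 3, 5, 7, 2, 4, 0, 8, 6]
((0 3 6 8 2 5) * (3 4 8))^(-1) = (0 5 2 8 4)(3 6)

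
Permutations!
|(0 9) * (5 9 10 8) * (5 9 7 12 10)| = 7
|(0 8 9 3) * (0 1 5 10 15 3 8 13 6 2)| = |(0 13 6 2)(1 5 10 15 3)(8 9)| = 20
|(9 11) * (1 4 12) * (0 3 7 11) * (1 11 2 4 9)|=9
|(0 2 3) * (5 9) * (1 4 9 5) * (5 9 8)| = 15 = |(0 2 3)(1 4 8 5 9)|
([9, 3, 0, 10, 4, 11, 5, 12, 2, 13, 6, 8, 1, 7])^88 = (0 11 10 12 9 8 6 1 13 2 5 3 7)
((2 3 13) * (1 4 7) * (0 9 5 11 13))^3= (0 11 3 5 2 9 13)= ((0 9 5 11 13 2 3)(1 4 7))^3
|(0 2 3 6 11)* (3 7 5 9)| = 8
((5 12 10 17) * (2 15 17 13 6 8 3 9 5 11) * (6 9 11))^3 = ((2 15 17 6 8 3 11)(5 12 10 13 9))^3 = (2 6 11 17 3 15 8)(5 13 12 9 10)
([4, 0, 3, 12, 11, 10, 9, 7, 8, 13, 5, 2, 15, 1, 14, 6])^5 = (0 12 1 3 13 2 9 11 6 4 15)(5 10)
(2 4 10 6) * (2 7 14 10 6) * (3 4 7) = (2 7 14 10)(3 4 6) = [0, 1, 7, 4, 6, 5, 3, 14, 8, 9, 2, 11, 12, 13, 10]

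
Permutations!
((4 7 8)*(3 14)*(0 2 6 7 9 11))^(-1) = (0 11 9 4 8 7 6 2)(3 14)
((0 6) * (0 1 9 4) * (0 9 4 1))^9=((0 6)(1 4 9))^9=(9)(0 6)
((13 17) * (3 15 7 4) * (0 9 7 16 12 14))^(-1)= ((0 9 7 4 3 15 16 12 14)(13 17))^(-1)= (0 14 12 16 15 3 4 7 9)(13 17)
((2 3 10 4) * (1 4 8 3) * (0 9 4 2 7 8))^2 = (0 4 8 10 9 7 3)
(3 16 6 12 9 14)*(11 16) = (3 11 16 6 12 9 14) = [0, 1, 2, 11, 4, 5, 12, 7, 8, 14, 10, 16, 9, 13, 3, 15, 6]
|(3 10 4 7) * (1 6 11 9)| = |(1 6 11 9)(3 10 4 7)| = 4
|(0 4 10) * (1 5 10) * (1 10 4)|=5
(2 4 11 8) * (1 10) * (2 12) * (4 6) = (1 10)(2 6 4 11 8 12) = [0, 10, 6, 3, 11, 5, 4, 7, 12, 9, 1, 8, 2]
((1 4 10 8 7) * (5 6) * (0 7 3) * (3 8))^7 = (0 7 1 4 10 3)(5 6)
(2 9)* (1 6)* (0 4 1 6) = (0 4 1)(2 9) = [4, 0, 9, 3, 1, 5, 6, 7, 8, 2]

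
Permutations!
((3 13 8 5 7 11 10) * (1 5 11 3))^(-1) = (1 10 11 8 13 3 7 5)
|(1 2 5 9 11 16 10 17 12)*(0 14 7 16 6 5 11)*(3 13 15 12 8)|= 17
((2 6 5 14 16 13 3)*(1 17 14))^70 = (1 6 3 16 17 5 2 13 14)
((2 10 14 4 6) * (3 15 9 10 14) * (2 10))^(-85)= (2 6 15 14 10 9 4 3)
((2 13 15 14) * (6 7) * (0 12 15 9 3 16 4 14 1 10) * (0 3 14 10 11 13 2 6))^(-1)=((0 12 15 1 11 13 9 14 6 7)(3 16 4 10))^(-1)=(0 7 6 14 9 13 11 1 15 12)(3 10 4 16)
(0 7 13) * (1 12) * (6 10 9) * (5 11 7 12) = (0 12 1 5 11 7 13)(6 10 9) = [12, 5, 2, 3, 4, 11, 10, 13, 8, 6, 9, 7, 1, 0]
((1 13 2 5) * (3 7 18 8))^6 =((1 13 2 5)(3 7 18 8))^6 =(1 2)(3 18)(5 13)(7 8)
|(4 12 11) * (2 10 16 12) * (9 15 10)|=|(2 9 15 10 16 12 11 4)|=8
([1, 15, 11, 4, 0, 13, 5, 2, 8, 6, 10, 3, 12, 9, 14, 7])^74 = [15, 7, 3, 0, 1, 9, 13, 11, 8, 5, 10, 4, 12, 6, 14, 2]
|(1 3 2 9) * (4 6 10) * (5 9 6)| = 8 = |(1 3 2 6 10 4 5 9)|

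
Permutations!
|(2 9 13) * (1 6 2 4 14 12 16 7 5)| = |(1 6 2 9 13 4 14 12 16 7 5)| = 11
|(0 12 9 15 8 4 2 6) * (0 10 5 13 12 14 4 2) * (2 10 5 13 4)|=6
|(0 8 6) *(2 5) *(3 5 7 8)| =7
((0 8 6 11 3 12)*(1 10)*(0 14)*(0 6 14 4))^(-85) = (0 6 12 8 11 4 14 3)(1 10) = ((0 8 14 6 11 3 12 4)(1 10))^(-85)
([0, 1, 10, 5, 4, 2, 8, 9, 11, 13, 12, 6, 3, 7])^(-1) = [0, 1, 5, 12, 4, 3, 11, 13, 6, 7, 2, 8, 10, 9]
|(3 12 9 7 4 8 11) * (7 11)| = |(3 12 9 11)(4 8 7)| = 12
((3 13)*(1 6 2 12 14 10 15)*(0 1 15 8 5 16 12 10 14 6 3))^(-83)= (0 1 3 13)(2 10 8 5 16 12 6)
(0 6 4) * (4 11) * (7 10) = (0 6 11 4)(7 10) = [6, 1, 2, 3, 0, 5, 11, 10, 8, 9, 7, 4]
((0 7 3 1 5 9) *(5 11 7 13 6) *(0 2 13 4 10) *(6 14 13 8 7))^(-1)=(0 10 4)(1 3 7 8 2 9 5 6 11)(13 14)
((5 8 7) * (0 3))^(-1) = ((0 3)(5 8 7))^(-1) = (0 3)(5 7 8)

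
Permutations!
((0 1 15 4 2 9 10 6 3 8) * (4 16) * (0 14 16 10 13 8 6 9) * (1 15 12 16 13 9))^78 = ((0 15 10 1 12 16 4 2)(3 6)(8 14 13))^78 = (0 4 12 10)(1 15 2 16)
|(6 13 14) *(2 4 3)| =|(2 4 3)(6 13 14)| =3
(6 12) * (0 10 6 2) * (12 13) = (0 10 6 13 12 2) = [10, 1, 0, 3, 4, 5, 13, 7, 8, 9, 6, 11, 2, 12]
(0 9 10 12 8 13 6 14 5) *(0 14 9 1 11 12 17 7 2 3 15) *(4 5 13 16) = (0 1 11 12 8 16 4 5 14 13 6 9 10 17 7 2 3 15) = [1, 11, 3, 15, 5, 14, 9, 2, 16, 10, 17, 12, 8, 6, 13, 0, 4, 7]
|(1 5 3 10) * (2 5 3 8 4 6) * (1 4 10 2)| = |(1 3 2 5 8 10 4 6)| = 8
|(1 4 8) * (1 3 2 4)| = 4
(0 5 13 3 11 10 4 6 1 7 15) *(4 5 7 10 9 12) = (0 7 15)(1 10 5 13 3 11 9 12 4 6) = [7, 10, 2, 11, 6, 13, 1, 15, 8, 12, 5, 9, 4, 3, 14, 0]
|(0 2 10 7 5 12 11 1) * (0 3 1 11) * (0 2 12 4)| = |(0 12 2 10 7 5 4)(1 3)| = 14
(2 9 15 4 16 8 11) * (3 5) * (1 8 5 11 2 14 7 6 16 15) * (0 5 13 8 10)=(0 5 3 11 14 7 6 16 13 8 2 9 1 10)(4 15)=[5, 10, 9, 11, 15, 3, 16, 6, 2, 1, 0, 14, 12, 8, 7, 4, 13]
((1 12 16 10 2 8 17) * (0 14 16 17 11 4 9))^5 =(0 8 14 11 16 4 10 9 2)(1 17 12)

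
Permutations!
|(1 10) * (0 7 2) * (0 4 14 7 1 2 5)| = |(0 1 10 2 4 14 7 5)| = 8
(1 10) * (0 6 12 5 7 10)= (0 6 12 5 7 10 1)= [6, 0, 2, 3, 4, 7, 12, 10, 8, 9, 1, 11, 5]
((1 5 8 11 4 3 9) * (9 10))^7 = ((1 5 8 11 4 3 10 9))^7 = (1 9 10 3 4 11 8 5)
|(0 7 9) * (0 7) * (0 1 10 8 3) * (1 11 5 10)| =|(0 11 5 10 8 3)(7 9)| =6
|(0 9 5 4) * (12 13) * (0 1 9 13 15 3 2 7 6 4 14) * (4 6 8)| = 13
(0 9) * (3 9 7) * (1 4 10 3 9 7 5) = [5, 4, 2, 7, 10, 1, 6, 9, 8, 0, 3] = (0 5 1 4 10 3 7 9)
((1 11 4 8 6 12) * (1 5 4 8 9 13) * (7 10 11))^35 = (1 10 8 12 4 13 7 11 6 5 9)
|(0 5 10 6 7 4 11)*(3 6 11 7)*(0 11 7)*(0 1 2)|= 14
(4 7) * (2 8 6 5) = [0, 1, 8, 3, 7, 2, 5, 4, 6] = (2 8 6 5)(4 7)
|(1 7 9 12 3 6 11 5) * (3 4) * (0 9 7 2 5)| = 21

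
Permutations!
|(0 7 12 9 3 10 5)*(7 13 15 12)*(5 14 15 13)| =|(0 5)(3 10 14 15 12 9)| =6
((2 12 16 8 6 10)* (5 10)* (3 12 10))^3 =((2 10)(3 12 16 8 6 5))^3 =(2 10)(3 8)(5 16)(6 12)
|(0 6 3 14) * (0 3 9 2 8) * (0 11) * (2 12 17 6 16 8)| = 4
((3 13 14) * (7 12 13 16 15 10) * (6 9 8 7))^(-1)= (3 14 13 12 7 8 9 6 10 15 16)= ((3 16 15 10 6 9 8 7 12 13 14))^(-1)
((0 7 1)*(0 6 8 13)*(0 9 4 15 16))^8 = (0 15 9 8 1)(4 13 6 7 16)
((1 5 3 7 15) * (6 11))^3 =((1 5 3 7 15)(6 11))^3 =(1 7 5 15 3)(6 11)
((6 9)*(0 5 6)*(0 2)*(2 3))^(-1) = ((0 5 6 9 3 2))^(-1) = (0 2 3 9 6 5)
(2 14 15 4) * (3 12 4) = (2 14 15 3 12 4) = [0, 1, 14, 12, 2, 5, 6, 7, 8, 9, 10, 11, 4, 13, 15, 3]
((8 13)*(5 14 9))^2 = ((5 14 9)(8 13))^2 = (5 9 14)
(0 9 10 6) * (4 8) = [9, 1, 2, 3, 8, 5, 0, 7, 4, 10, 6] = (0 9 10 6)(4 8)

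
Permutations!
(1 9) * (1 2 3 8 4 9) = (2 3 8 4 9) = [0, 1, 3, 8, 9, 5, 6, 7, 4, 2]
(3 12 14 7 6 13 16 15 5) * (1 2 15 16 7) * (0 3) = [3, 2, 15, 12, 4, 0, 13, 6, 8, 9, 10, 11, 14, 7, 1, 5, 16] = (16)(0 3 12 14 1 2 15 5)(6 13 7)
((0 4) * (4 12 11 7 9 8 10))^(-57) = (0 4 10 8 9 7 11 12)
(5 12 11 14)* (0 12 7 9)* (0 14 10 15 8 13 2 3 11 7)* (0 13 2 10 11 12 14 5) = (0 14)(2 3 12 7 9 5 13 10 15 8) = [14, 1, 3, 12, 4, 13, 6, 9, 2, 5, 15, 11, 7, 10, 0, 8]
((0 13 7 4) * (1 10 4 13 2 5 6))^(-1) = ((0 2 5 6 1 10 4)(7 13))^(-1) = (0 4 10 1 6 5 2)(7 13)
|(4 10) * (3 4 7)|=4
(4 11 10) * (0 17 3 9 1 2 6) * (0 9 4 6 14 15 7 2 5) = [17, 5, 14, 4, 11, 0, 9, 2, 8, 1, 6, 10, 12, 13, 15, 7, 16, 3] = (0 17 3 4 11 10 6 9 1 5)(2 14 15 7)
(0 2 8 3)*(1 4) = [2, 4, 8, 0, 1, 5, 6, 7, 3] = (0 2 8 3)(1 4)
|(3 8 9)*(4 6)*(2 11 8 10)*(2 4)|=8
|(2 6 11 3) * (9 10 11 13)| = |(2 6 13 9 10 11 3)| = 7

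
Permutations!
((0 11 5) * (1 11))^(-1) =(0 5 11 1)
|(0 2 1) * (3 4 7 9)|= 12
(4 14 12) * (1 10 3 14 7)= [0, 10, 2, 14, 7, 5, 6, 1, 8, 9, 3, 11, 4, 13, 12]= (1 10 3 14 12 4 7)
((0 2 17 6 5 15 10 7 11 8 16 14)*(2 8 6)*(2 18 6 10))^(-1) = (0 14 16 8)(2 15 5 6 18 17)(7 10 11)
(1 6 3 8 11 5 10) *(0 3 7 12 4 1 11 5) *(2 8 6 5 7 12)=(0 3 6 12 4 1 5 10 11)(2 8 7)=[3, 5, 8, 6, 1, 10, 12, 2, 7, 9, 11, 0, 4]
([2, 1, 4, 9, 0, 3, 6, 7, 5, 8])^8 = (9)(0 4 2)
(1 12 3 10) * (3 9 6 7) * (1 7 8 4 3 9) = [0, 12, 2, 10, 3, 5, 8, 9, 4, 6, 7, 11, 1] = (1 12)(3 10 7 9 6 8 4)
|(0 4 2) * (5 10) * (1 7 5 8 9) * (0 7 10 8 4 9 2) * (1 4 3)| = 12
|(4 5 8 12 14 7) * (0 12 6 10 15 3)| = 11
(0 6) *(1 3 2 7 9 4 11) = (0 6)(1 3 2 7 9 4 11) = [6, 3, 7, 2, 11, 5, 0, 9, 8, 4, 10, 1]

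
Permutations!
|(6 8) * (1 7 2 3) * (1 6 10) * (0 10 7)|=|(0 10 1)(2 3 6 8 7)|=15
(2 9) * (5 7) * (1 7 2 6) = (1 7 5 2 9 6) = [0, 7, 9, 3, 4, 2, 1, 5, 8, 6]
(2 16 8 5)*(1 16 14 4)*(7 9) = (1 16 8 5 2 14 4)(7 9) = [0, 16, 14, 3, 1, 2, 6, 9, 5, 7, 10, 11, 12, 13, 4, 15, 8]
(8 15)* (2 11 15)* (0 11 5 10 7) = (0 11 15 8 2 5 10 7) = [11, 1, 5, 3, 4, 10, 6, 0, 2, 9, 7, 15, 12, 13, 14, 8]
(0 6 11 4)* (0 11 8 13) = (0 6 8 13)(4 11) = [6, 1, 2, 3, 11, 5, 8, 7, 13, 9, 10, 4, 12, 0]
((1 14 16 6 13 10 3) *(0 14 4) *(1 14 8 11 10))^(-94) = (0 14 4 3 1 10 13 11 6 8 16)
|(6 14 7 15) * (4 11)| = |(4 11)(6 14 7 15)| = 4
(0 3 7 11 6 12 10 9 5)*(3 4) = (0 4 3 7 11 6 12 10 9 5) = [4, 1, 2, 7, 3, 0, 12, 11, 8, 5, 9, 6, 10]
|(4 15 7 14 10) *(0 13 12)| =15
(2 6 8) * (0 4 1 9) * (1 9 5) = (0 4 9)(1 5)(2 6 8) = [4, 5, 6, 3, 9, 1, 8, 7, 2, 0]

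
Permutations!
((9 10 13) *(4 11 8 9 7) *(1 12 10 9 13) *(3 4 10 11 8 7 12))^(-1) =((1 3 4 8 13 12 11 7 10))^(-1) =(1 10 7 11 12 13 8 4 3)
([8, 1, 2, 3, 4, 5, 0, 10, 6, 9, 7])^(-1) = [6, 1, 2, 3, 4, 5, 8, 10, 0, 9, 7]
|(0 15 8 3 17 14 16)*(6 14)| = 8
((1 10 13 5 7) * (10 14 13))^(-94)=(1 14 13 5 7)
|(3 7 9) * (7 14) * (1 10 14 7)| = 3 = |(1 10 14)(3 7 9)|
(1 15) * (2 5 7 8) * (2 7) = [0, 15, 5, 3, 4, 2, 6, 8, 7, 9, 10, 11, 12, 13, 14, 1] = (1 15)(2 5)(7 8)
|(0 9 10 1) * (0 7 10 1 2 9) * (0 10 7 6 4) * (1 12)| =8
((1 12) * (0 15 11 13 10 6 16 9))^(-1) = ((0 15 11 13 10 6 16 9)(1 12))^(-1) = (0 9 16 6 10 13 11 15)(1 12)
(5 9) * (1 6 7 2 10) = (1 6 7 2 10)(5 9) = [0, 6, 10, 3, 4, 9, 7, 2, 8, 5, 1]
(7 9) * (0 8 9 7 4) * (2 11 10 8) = [2, 1, 11, 3, 0, 5, 6, 7, 9, 4, 8, 10] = (0 2 11 10 8 9 4)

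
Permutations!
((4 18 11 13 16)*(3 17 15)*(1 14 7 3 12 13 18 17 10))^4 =(18)(1 10 3 7 14)(4 13 15)(12 17 16)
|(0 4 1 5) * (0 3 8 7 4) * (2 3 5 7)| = |(1 7 4)(2 3 8)| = 3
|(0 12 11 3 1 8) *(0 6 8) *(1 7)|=|(0 12 11 3 7 1)(6 8)|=6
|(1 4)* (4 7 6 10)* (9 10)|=|(1 7 6 9 10 4)|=6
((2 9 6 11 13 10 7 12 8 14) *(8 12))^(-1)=((2 9 6 11 13 10 7 8 14))^(-1)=(2 14 8 7 10 13 11 6 9)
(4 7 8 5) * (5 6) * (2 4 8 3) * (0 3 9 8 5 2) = (0 3)(2 4 7 9 8 6) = [3, 1, 4, 0, 7, 5, 2, 9, 6, 8]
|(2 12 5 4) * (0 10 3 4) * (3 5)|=12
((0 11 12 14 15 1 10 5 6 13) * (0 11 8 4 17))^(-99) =(0 8 4 17)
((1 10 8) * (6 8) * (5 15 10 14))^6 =((1 14 5 15 10 6 8))^6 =(1 8 6 10 15 5 14)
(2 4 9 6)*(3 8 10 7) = (2 4 9 6)(3 8 10 7) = [0, 1, 4, 8, 9, 5, 2, 3, 10, 6, 7]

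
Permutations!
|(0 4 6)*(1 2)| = 6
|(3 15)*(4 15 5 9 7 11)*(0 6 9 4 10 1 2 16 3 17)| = 14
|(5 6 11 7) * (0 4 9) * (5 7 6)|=6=|(0 4 9)(6 11)|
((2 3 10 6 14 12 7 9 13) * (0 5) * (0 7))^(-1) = ((0 5 7 9 13 2 3 10 6 14 12))^(-1) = (0 12 14 6 10 3 2 13 9 7 5)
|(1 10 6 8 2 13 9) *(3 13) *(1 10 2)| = 8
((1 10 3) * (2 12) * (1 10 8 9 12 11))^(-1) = ((1 8 9 12 2 11)(3 10))^(-1) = (1 11 2 12 9 8)(3 10)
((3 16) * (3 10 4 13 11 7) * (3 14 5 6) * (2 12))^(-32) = (3 5 7 13 10)(4 16 6 14 11)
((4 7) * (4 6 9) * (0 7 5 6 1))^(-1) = ((0 7 1)(4 5 6 9))^(-1) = (0 1 7)(4 9 6 5)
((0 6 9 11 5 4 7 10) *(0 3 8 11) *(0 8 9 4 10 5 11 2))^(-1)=((11)(0 6 4 7 5 10 3 9 8 2))^(-1)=(11)(0 2 8 9 3 10 5 7 4 6)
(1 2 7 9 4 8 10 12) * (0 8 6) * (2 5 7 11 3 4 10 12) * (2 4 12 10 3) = [8, 5, 11, 12, 6, 7, 0, 9, 10, 3, 4, 2, 1] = (0 8 10 4 6)(1 5 7 9 3 12)(2 11)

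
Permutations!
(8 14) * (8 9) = (8 14 9) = [0, 1, 2, 3, 4, 5, 6, 7, 14, 8, 10, 11, 12, 13, 9]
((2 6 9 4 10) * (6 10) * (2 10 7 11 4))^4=((2 7 11 4 6 9))^4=(2 6 11)(4 7 9)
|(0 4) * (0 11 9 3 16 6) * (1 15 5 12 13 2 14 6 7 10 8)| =17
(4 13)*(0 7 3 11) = (0 7 3 11)(4 13) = [7, 1, 2, 11, 13, 5, 6, 3, 8, 9, 10, 0, 12, 4]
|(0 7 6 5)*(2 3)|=|(0 7 6 5)(2 3)|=4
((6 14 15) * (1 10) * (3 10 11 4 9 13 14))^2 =((1 11 4 9 13 14 15 6 3 10))^2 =(1 4 13 15 3)(6 10 11 9 14)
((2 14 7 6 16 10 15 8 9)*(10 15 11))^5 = (2 15 7 9 16 14 8 6)(10 11) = ((2 14 7 6 16 15 8 9)(10 11))^5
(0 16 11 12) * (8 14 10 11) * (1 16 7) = [7, 16, 2, 3, 4, 5, 6, 1, 14, 9, 11, 12, 0, 13, 10, 15, 8] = (0 7 1 16 8 14 10 11 12)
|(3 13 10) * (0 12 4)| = 3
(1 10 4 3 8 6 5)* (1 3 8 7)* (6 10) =(1 6 5 3 7)(4 8 10) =[0, 6, 2, 7, 8, 3, 5, 1, 10, 9, 4]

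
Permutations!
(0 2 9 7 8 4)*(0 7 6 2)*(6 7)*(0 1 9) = (0 1 9 7 8 4 6 2) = [1, 9, 0, 3, 6, 5, 2, 8, 4, 7]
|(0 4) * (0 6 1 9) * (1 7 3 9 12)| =6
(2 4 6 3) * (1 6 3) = (1 6)(2 4 3) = [0, 6, 4, 2, 3, 5, 1]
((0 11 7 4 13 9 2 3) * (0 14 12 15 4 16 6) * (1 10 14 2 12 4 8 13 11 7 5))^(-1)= ((0 7 16 6)(1 10 14 4 11 5)(2 3)(8 13 9 12 15))^(-1)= (0 6 16 7)(1 5 11 4 14 10)(2 3)(8 15 12 9 13)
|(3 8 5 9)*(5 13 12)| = 6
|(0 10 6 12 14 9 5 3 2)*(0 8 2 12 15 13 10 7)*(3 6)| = 18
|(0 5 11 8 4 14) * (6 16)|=|(0 5 11 8 4 14)(6 16)|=6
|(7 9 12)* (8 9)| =4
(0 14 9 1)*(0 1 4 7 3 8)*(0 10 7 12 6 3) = (0 14 9 4 12 6 3 8 10 7) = [14, 1, 2, 8, 12, 5, 3, 0, 10, 4, 7, 11, 6, 13, 9]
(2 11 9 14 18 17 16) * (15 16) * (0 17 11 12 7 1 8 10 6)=(0 17 15 16 2 12 7 1 8 10 6)(9 14 18 11)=[17, 8, 12, 3, 4, 5, 0, 1, 10, 14, 6, 9, 7, 13, 18, 16, 2, 15, 11]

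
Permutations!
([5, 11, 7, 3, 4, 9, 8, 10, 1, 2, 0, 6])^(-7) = [10, 11, 9, 3, 4, 0, 8, 2, 1, 5, 7, 6]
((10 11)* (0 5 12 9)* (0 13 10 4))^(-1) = (0 4 11 10 13 9 12 5)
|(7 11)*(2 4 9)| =6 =|(2 4 9)(7 11)|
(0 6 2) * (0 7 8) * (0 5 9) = (0 6 2 7 8 5 9) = [6, 1, 7, 3, 4, 9, 2, 8, 5, 0]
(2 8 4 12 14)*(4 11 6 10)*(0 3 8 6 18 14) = (0 3 8 11 18 14 2 6 10 4 12) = [3, 1, 6, 8, 12, 5, 10, 7, 11, 9, 4, 18, 0, 13, 2, 15, 16, 17, 14]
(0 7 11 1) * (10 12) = (0 7 11 1)(10 12) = [7, 0, 2, 3, 4, 5, 6, 11, 8, 9, 12, 1, 10]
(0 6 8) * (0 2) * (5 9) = (0 6 8 2)(5 9) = [6, 1, 0, 3, 4, 9, 8, 7, 2, 5]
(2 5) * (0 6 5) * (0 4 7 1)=[6, 0, 4, 3, 7, 2, 5, 1]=(0 6 5 2 4 7 1)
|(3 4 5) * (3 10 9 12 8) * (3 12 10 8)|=10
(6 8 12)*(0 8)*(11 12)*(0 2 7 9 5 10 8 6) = (0 6 2 7 9 5 10 8 11 12) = [6, 1, 7, 3, 4, 10, 2, 9, 11, 5, 8, 12, 0]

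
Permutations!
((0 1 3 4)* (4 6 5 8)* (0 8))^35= (4 8)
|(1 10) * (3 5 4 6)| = |(1 10)(3 5 4 6)| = 4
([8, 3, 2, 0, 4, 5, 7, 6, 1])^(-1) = [3, 8, 2, 1, 4, 5, 7, 6, 0]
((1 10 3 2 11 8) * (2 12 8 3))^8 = ((1 10 2 11 3 12 8))^8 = (1 10 2 11 3 12 8)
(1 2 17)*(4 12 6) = [0, 2, 17, 3, 12, 5, 4, 7, 8, 9, 10, 11, 6, 13, 14, 15, 16, 1] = (1 2 17)(4 12 6)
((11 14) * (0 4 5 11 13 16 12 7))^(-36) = ((0 4 5 11 14 13 16 12 7))^(-36) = (16)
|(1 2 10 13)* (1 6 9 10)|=4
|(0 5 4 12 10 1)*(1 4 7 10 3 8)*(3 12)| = |(12)(0 5 7 10 4 3 8 1)| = 8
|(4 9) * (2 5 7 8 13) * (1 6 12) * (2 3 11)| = |(1 6 12)(2 5 7 8 13 3 11)(4 9)| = 42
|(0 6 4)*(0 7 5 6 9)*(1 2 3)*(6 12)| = |(0 9)(1 2 3)(4 7 5 12 6)| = 30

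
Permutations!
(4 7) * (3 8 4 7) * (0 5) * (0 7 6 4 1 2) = [5, 2, 0, 8, 3, 7, 4, 6, 1] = (0 5 7 6 4 3 8 1 2)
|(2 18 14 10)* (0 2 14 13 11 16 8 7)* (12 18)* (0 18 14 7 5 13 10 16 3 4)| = 33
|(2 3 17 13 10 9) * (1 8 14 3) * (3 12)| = 10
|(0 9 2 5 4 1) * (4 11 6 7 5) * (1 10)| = |(0 9 2 4 10 1)(5 11 6 7)| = 12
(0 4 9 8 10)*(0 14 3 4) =[0, 1, 2, 4, 9, 5, 6, 7, 10, 8, 14, 11, 12, 13, 3] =(3 4 9 8 10 14)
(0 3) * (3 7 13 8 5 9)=(0 7 13 8 5 9 3)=[7, 1, 2, 0, 4, 9, 6, 13, 5, 3, 10, 11, 12, 8]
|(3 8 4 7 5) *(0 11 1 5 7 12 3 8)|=8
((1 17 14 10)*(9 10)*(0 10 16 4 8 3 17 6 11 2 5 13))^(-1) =((0 10 1 6 11 2 5 13)(3 17 14 9 16 4 8))^(-1) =(0 13 5 2 11 6 1 10)(3 8 4 16 9 14 17)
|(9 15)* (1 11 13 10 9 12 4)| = 8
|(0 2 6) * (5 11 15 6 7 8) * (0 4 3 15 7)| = 4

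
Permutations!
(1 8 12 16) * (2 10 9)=(1 8 12 16)(2 10 9)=[0, 8, 10, 3, 4, 5, 6, 7, 12, 2, 9, 11, 16, 13, 14, 15, 1]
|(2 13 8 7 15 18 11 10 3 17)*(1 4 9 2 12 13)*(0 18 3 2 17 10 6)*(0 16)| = 60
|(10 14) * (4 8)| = |(4 8)(10 14)| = 2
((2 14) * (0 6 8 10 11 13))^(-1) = ((0 6 8 10 11 13)(2 14))^(-1) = (0 13 11 10 8 6)(2 14)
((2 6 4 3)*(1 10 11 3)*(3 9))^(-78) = (1 11 3 6)(2 4 10 9) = ((1 10 11 9 3 2 6 4))^(-78)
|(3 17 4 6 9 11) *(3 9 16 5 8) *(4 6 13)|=|(3 17 6 16 5 8)(4 13)(9 11)|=6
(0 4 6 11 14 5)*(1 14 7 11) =[4, 14, 2, 3, 6, 0, 1, 11, 8, 9, 10, 7, 12, 13, 5] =(0 4 6 1 14 5)(7 11)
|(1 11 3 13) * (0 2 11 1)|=5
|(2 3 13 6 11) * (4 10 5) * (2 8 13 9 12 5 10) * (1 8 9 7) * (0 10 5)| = |(0 10 5 4 2 3 7 1 8 13 6 11 9 12)| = 14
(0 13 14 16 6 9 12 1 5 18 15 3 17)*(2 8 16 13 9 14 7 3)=(0 9 12 1 5 18 15 2 8 16 6 14 13 7 3 17)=[9, 5, 8, 17, 4, 18, 14, 3, 16, 12, 10, 11, 1, 7, 13, 2, 6, 0, 15]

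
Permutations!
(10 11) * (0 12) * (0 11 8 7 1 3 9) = (0 12 11 10 8 7 1 3 9) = [12, 3, 2, 9, 4, 5, 6, 1, 7, 0, 8, 10, 11]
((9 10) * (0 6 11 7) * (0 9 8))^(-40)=(0 11 9 8 6 7 10)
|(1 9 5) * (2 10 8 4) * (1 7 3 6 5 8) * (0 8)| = |(0 8 4 2 10 1 9)(3 6 5 7)| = 28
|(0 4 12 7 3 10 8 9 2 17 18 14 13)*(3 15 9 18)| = |(0 4 12 7 15 9 2 17 3 10 8 18 14 13)| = 14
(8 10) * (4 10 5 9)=(4 10 8 5 9)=[0, 1, 2, 3, 10, 9, 6, 7, 5, 4, 8]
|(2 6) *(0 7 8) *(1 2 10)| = 12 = |(0 7 8)(1 2 6 10)|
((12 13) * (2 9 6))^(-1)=((2 9 6)(12 13))^(-1)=(2 6 9)(12 13)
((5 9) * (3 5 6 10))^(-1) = (3 10 6 9 5)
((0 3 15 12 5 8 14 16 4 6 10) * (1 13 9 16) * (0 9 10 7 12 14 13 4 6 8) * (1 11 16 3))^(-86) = (0 11 13 12 15 4 6 9)(1 16 10 5 14 8 7 3)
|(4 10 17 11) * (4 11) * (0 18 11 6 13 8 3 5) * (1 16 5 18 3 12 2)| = 12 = |(0 3 18 11 6 13 8 12 2 1 16 5)(4 10 17)|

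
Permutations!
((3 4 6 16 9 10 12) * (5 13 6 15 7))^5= ((3 4 15 7 5 13 6 16 9 10 12))^5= (3 13 12 5 10 7 9 15 16 4 6)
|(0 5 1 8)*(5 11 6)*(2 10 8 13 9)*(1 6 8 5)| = 21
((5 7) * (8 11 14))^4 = ((5 7)(8 11 14))^4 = (8 11 14)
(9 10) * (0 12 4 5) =(0 12 4 5)(9 10) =[12, 1, 2, 3, 5, 0, 6, 7, 8, 10, 9, 11, 4]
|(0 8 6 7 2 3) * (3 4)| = 7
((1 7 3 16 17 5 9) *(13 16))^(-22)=(1 3 16 5)(7 13 17 9)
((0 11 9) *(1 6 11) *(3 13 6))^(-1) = (0 9 11 6 13 3 1)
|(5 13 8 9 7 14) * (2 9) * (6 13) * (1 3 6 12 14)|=24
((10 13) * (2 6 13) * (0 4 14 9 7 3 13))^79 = ((0 4 14 9 7 3 13 10 2 6))^79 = (0 6 2 10 13 3 7 9 14 4)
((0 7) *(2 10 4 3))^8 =(10)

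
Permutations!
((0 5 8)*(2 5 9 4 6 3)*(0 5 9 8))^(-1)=(0 5 8)(2 3 6 4 9)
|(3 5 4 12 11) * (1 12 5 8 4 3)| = 12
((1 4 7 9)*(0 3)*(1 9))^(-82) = (9)(1 7 4)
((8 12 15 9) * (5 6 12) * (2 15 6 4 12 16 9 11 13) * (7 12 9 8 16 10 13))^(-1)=((2 15 11 7 12 6 10 13)(4 9 16 8 5))^(-1)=(2 13 10 6 12 7 11 15)(4 5 8 16 9)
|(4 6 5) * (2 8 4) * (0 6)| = |(0 6 5 2 8 4)| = 6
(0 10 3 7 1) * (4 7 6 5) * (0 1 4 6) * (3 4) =(0 10 4 7 3)(5 6) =[10, 1, 2, 0, 7, 6, 5, 3, 8, 9, 4]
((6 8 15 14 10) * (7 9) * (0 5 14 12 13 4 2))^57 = (0 14 6 15 13 2 5 10 8 12 4)(7 9)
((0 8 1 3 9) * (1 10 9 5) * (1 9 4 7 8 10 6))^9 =(0 9 5 3 1 6 8 7 4 10)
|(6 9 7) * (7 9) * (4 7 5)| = |(9)(4 7 6 5)| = 4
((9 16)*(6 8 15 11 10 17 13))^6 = (6 13 17 10 11 15 8) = ((6 8 15 11 10 17 13)(9 16))^6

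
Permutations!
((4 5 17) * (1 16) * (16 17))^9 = (1 16 5 4 17)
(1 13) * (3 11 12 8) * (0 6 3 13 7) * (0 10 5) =(0 6 3 11 12 8 13 1 7 10 5) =[6, 7, 2, 11, 4, 0, 3, 10, 13, 9, 5, 12, 8, 1]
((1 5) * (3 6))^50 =((1 5)(3 6))^50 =(6)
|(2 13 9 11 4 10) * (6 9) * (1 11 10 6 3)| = |(1 11 4 6 9 10 2 13 3)| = 9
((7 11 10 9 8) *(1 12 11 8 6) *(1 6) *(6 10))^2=((1 12 11 6 10 9)(7 8))^2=(1 11 10)(6 9 12)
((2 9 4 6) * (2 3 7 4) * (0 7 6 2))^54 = (0 9 2 4 7)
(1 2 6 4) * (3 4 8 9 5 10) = (1 2 6 8 9 5 10 3 4) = [0, 2, 6, 4, 1, 10, 8, 7, 9, 5, 3]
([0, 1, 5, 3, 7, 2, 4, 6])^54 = [0, 1, 2, 3, 4, 5, 6, 7]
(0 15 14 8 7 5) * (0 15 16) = (0 16)(5 15 14 8 7) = [16, 1, 2, 3, 4, 15, 6, 5, 7, 9, 10, 11, 12, 13, 8, 14, 0]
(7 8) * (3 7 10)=[0, 1, 2, 7, 4, 5, 6, 8, 10, 9, 3]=(3 7 8 10)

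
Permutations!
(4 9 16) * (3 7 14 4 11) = (3 7 14 4 9 16 11) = [0, 1, 2, 7, 9, 5, 6, 14, 8, 16, 10, 3, 12, 13, 4, 15, 11]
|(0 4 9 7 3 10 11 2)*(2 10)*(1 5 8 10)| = |(0 4 9 7 3 2)(1 5 8 10 11)| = 30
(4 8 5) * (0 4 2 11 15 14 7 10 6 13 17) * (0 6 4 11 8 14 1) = (0 11 15 1)(2 8 5)(4 14 7 10)(6 13 17) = [11, 0, 8, 3, 14, 2, 13, 10, 5, 9, 4, 15, 12, 17, 7, 1, 16, 6]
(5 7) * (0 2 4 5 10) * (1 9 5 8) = (0 2 4 8 1 9 5 7 10) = [2, 9, 4, 3, 8, 7, 6, 10, 1, 5, 0]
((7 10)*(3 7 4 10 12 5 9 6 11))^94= (3 5 11 12 6 7 9)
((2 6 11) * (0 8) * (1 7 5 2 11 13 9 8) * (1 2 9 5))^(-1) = ((0 2 6 13 5 9 8)(1 7))^(-1) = (0 8 9 5 13 6 2)(1 7)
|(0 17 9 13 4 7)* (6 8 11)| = 6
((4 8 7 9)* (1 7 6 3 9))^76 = (3 9 4 8 6)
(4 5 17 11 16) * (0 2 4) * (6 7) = (0 2 4 5 17 11 16)(6 7) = [2, 1, 4, 3, 5, 17, 7, 6, 8, 9, 10, 16, 12, 13, 14, 15, 0, 11]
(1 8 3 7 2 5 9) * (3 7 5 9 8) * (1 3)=(2 9 3 5 8 7)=[0, 1, 9, 5, 4, 8, 6, 2, 7, 3]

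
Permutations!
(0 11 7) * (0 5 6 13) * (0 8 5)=(0 11 7)(5 6 13 8)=[11, 1, 2, 3, 4, 6, 13, 0, 5, 9, 10, 7, 12, 8]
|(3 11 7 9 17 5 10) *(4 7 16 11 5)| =12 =|(3 5 10)(4 7 9 17)(11 16)|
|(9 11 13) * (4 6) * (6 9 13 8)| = |(13)(4 9 11 8 6)| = 5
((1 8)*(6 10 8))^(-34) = ((1 6 10 8))^(-34) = (1 10)(6 8)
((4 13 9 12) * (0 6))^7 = (0 6)(4 12 9 13) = ((0 6)(4 13 9 12))^7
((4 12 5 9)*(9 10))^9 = ((4 12 5 10 9))^9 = (4 9 10 5 12)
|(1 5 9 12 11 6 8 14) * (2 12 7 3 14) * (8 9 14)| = 24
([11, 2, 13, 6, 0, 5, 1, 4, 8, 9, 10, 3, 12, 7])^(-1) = (0 4 7 13 2 1 6 3 11)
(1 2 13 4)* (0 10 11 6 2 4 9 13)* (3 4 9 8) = (0 10 11 6 2)(1 9 13 8 3 4) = [10, 9, 0, 4, 1, 5, 2, 7, 3, 13, 11, 6, 12, 8]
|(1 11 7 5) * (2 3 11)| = 6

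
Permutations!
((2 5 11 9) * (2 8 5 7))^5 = ((2 7)(5 11 9 8))^5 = (2 7)(5 11 9 8)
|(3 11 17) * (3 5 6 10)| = 6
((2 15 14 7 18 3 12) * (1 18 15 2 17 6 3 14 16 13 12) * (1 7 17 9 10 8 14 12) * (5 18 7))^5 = (3 10)(5 8)(6 9)(12 17)(14 18)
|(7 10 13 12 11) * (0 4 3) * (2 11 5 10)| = 12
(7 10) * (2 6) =(2 6)(7 10) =[0, 1, 6, 3, 4, 5, 2, 10, 8, 9, 7]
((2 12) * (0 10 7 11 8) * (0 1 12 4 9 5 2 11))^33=(1 12 11 8)(2 4 9 5)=((0 10 7)(1 12 11 8)(2 4 9 5))^33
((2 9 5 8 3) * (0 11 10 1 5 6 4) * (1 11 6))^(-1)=((0 6 4)(1 5 8 3 2 9)(10 11))^(-1)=(0 4 6)(1 9 2 3 8 5)(10 11)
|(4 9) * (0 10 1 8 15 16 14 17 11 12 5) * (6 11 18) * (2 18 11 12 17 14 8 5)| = 12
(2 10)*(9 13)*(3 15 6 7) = [0, 1, 10, 15, 4, 5, 7, 3, 8, 13, 2, 11, 12, 9, 14, 6] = (2 10)(3 15 6 7)(9 13)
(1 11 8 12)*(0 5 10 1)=(0 5 10 1 11 8 12)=[5, 11, 2, 3, 4, 10, 6, 7, 12, 9, 1, 8, 0]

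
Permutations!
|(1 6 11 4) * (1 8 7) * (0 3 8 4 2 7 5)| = 20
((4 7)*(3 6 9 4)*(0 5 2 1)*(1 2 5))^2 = ((0 1)(3 6 9 4 7))^2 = (3 9 7 6 4)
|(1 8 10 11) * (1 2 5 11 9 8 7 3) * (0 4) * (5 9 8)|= 12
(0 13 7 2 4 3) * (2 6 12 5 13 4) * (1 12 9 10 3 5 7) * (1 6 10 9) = (0 4 5 13 6 1 12 7 10 3) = [4, 12, 2, 0, 5, 13, 1, 10, 8, 9, 3, 11, 7, 6]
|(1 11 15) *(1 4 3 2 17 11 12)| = |(1 12)(2 17 11 15 4 3)| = 6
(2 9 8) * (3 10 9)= (2 3 10 9 8)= [0, 1, 3, 10, 4, 5, 6, 7, 2, 8, 9]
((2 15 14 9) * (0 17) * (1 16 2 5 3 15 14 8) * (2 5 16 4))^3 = (0 17)(1 14 5 8 2 16 15 4 9 3)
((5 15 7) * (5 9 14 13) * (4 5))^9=(4 15 9 13 5 7 14)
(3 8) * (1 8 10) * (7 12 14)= [0, 8, 2, 10, 4, 5, 6, 12, 3, 9, 1, 11, 14, 13, 7]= (1 8 3 10)(7 12 14)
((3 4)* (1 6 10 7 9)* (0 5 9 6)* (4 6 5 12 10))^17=((0 12 10 7 5 9 1)(3 6 4))^17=(0 7 1 10 9 12 5)(3 4 6)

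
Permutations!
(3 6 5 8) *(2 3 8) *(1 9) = (1 9)(2 3 6 5) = [0, 9, 3, 6, 4, 2, 5, 7, 8, 1]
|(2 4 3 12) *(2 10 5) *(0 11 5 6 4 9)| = 5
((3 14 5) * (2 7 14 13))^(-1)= (2 13 3 5 14 7)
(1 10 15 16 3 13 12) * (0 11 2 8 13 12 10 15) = [11, 15, 8, 12, 4, 5, 6, 7, 13, 9, 0, 2, 1, 10, 14, 16, 3] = (0 11 2 8 13 10)(1 15 16 3 12)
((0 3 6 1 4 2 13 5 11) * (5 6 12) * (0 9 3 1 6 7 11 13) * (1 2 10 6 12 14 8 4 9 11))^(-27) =(0 2)(1 5 10 14)(3 7 12 4)(6 8 9 13) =((0 2)(1 9 3 14 8 4 10 6 12 5 13 7))^(-27)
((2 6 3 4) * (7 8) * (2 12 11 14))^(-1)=(2 14 11 12 4 3 6)(7 8)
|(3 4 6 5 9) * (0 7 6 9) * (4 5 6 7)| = |(0 4 9 3 5)| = 5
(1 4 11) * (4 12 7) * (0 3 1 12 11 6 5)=(0 3 1 11 12 7 4 6 5)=[3, 11, 2, 1, 6, 0, 5, 4, 8, 9, 10, 12, 7]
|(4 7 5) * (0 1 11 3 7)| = 7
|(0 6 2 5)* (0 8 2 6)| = 3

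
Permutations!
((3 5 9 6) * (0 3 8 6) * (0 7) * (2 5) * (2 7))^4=(0 3 7)(2 5 9)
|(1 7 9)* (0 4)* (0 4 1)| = |(0 1 7 9)| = 4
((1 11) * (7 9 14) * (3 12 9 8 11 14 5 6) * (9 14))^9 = ((1 9 5 6 3 12 14 7 8 11))^9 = (1 11 8 7 14 12 3 6 5 9)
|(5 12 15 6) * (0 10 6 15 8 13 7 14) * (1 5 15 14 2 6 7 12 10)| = 9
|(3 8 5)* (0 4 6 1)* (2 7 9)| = |(0 4 6 1)(2 7 9)(3 8 5)| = 12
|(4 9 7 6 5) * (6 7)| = |(4 9 6 5)| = 4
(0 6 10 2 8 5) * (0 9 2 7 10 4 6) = (2 8 5 9)(4 6)(7 10) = [0, 1, 8, 3, 6, 9, 4, 10, 5, 2, 7]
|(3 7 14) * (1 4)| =6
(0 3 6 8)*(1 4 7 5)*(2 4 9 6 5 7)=[3, 9, 4, 5, 2, 1, 8, 7, 0, 6]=(0 3 5 1 9 6 8)(2 4)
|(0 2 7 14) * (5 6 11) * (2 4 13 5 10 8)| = |(0 4 13 5 6 11 10 8 2 7 14)| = 11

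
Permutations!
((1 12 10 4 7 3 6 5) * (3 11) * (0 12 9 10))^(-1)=((0 12)(1 9 10 4 7 11 3 6 5))^(-1)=(0 12)(1 5 6 3 11 7 4 10 9)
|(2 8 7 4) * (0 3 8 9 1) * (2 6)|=9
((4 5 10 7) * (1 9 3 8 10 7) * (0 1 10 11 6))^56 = (11)(4 7 5)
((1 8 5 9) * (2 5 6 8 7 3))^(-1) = ((1 7 3 2 5 9)(6 8))^(-1) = (1 9 5 2 3 7)(6 8)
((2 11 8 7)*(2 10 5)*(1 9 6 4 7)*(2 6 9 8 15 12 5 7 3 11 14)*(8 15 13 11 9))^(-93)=(1 3 5)(2 14)(4 12 8)(6 15 9)(7 10)(11 13)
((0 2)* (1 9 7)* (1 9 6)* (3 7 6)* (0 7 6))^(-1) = (0 9 7 2)(1 6 3)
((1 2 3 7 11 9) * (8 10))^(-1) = (1 9 11 7 3 2)(8 10)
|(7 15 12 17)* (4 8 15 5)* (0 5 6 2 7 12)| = 30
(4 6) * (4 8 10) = (4 6 8 10) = [0, 1, 2, 3, 6, 5, 8, 7, 10, 9, 4]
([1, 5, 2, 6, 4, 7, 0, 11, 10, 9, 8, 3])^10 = [7, 11, 2, 1, 4, 3, 5, 6, 8, 9, 10, 0]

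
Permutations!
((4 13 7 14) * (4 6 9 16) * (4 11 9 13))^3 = (16)(6 14 7 13)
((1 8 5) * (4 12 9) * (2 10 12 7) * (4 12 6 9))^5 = ((1 8 5)(2 10 6 9 12 4 7))^5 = (1 5 8)(2 4 9 10 7 12 6)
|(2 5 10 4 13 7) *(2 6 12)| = 8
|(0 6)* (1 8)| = 2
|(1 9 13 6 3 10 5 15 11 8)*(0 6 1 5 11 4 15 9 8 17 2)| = 70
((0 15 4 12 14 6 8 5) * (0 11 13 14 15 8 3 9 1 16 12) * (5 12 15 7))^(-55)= ((0 8 12 7 5 11 13 14 6 3 9 1 16 15 4))^(-55)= (0 11 9)(1 8 13)(3 4 5)(6 15 7)(12 14 16)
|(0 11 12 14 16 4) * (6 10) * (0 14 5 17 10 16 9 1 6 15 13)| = 24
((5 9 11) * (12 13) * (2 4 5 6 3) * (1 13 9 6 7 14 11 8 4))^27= (14)(1 6 8 13 3 4 12 2 5 9)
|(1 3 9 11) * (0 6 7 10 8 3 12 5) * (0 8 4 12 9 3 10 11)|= |(0 6 7 11 1 9)(4 12 5 8 10)|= 30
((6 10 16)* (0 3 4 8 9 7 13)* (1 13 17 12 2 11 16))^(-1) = ((0 3 4 8 9 7 17 12 2 11 16 6 10 1 13))^(-1) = (0 13 1 10 6 16 11 2 12 17 7 9 8 4 3)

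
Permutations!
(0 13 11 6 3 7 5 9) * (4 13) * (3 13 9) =(0 4 9)(3 7 5)(6 13 11) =[4, 1, 2, 7, 9, 3, 13, 5, 8, 0, 10, 6, 12, 11]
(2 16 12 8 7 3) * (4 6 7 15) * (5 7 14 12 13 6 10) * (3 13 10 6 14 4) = (2 16 10 5 7 13 14 12 8 15 3)(4 6) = [0, 1, 16, 2, 6, 7, 4, 13, 15, 9, 5, 11, 8, 14, 12, 3, 10]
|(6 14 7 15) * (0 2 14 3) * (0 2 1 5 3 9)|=|(0 1 5 3 2 14 7 15 6 9)|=10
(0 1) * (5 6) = (0 1)(5 6) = [1, 0, 2, 3, 4, 6, 5]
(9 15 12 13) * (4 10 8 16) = (4 10 8 16)(9 15 12 13) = [0, 1, 2, 3, 10, 5, 6, 7, 16, 15, 8, 11, 13, 9, 14, 12, 4]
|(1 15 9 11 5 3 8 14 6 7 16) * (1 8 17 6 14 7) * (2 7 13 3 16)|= 22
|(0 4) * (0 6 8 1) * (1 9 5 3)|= 8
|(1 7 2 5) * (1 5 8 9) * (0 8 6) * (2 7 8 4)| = 12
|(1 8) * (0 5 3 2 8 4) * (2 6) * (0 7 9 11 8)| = 30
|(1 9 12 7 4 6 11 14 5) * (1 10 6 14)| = 10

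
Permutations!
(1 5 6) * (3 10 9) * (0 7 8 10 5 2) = (0 7 8 10 9 3 5 6 1 2) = [7, 2, 0, 5, 4, 6, 1, 8, 10, 3, 9]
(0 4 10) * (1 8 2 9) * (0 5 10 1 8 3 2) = (0 4 1 3 2 9 8)(5 10) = [4, 3, 9, 2, 1, 10, 6, 7, 0, 8, 5]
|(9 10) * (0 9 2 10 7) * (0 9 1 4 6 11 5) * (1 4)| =|(0 4 6 11 5)(2 10)(7 9)| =10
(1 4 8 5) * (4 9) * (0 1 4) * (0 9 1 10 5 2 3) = (0 10 5 4 8 2 3) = [10, 1, 3, 0, 8, 4, 6, 7, 2, 9, 5]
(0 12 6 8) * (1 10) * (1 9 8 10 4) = (0 12 6 10 9 8)(1 4) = [12, 4, 2, 3, 1, 5, 10, 7, 0, 8, 9, 11, 6]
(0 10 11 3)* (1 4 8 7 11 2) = (0 10 2 1 4 8 7 11 3) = [10, 4, 1, 0, 8, 5, 6, 11, 7, 9, 2, 3]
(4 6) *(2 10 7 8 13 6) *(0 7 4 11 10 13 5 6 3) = (0 7 8 5 6 11 10 4 2 13 3) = [7, 1, 13, 0, 2, 6, 11, 8, 5, 9, 4, 10, 12, 3]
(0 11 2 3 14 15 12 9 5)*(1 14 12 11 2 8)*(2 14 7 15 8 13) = (0 14 8 1 7 15 11 13 2 3 12 9 5) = [14, 7, 3, 12, 4, 0, 6, 15, 1, 5, 10, 13, 9, 2, 8, 11]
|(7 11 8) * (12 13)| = 6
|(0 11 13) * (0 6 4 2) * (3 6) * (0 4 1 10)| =14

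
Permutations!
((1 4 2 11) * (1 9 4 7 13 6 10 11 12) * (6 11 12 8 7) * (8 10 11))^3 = (13)(1 9 10 6 4 12 11 2)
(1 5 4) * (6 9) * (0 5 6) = (0 5 4 1 6 9) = [5, 6, 2, 3, 1, 4, 9, 7, 8, 0]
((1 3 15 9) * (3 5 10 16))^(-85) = ((1 5 10 16 3 15 9))^(-85) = (1 9 15 3 16 10 5)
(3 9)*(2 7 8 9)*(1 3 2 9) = (1 3 9 2 7 8) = [0, 3, 7, 9, 4, 5, 6, 8, 1, 2]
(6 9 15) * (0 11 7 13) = [11, 1, 2, 3, 4, 5, 9, 13, 8, 15, 10, 7, 12, 0, 14, 6] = (0 11 7 13)(6 9 15)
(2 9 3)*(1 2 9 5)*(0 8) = [8, 2, 5, 9, 4, 1, 6, 7, 0, 3] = (0 8)(1 2 5)(3 9)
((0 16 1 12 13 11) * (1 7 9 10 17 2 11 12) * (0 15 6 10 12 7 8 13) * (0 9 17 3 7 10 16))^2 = (2 15 16 13 3 17 11 6 8 10 7)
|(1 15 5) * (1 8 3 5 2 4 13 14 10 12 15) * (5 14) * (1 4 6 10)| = 35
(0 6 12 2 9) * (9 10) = (0 6 12 2 10 9) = [6, 1, 10, 3, 4, 5, 12, 7, 8, 0, 9, 11, 2]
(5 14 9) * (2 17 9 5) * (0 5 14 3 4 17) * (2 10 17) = [5, 1, 0, 4, 2, 3, 6, 7, 8, 10, 17, 11, 12, 13, 14, 15, 16, 9] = (0 5 3 4 2)(9 10 17)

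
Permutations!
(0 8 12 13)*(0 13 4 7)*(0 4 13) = (0 8 12 13)(4 7) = [8, 1, 2, 3, 7, 5, 6, 4, 12, 9, 10, 11, 13, 0]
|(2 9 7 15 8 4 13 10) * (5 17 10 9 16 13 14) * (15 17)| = 35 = |(2 16 13 9 7 17 10)(4 14 5 15 8)|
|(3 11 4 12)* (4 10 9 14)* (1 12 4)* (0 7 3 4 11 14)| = |(0 7 3 14 1 12 4 11 10 9)| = 10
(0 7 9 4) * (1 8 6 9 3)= (0 7 3 1 8 6 9 4)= [7, 8, 2, 1, 0, 5, 9, 3, 6, 4]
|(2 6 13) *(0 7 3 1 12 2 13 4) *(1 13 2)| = 14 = |(0 7 3 13 2 6 4)(1 12)|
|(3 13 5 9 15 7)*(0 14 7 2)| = 9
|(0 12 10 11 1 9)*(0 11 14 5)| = 15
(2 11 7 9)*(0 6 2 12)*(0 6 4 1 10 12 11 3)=(0 4 1 10 12 6 2 3)(7 9 11)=[4, 10, 3, 0, 1, 5, 2, 9, 8, 11, 12, 7, 6]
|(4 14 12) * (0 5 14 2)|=|(0 5 14 12 4 2)|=6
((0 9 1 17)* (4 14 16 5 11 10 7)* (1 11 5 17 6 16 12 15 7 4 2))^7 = ((0 9 11 10 4 14 12 15 7 2 1 6 16 17))^7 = (0 15)(1 10)(2 11)(4 6)(7 9)(12 17)(14 16)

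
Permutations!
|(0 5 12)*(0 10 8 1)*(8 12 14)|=|(0 5 14 8 1)(10 12)|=10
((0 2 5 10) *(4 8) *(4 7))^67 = (0 10 5 2)(4 8 7)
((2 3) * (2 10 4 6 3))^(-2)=(3 4)(6 10)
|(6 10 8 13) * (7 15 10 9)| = 7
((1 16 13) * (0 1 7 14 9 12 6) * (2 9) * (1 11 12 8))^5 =((0 11 12 6)(1 16 13 7 14 2 9 8))^5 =(0 11 12 6)(1 2 13 8 14 16 9 7)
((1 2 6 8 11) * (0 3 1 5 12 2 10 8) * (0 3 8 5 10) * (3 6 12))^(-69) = ((0 8 11 10 5 3 1)(2 12))^(-69) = (0 8 11 10 5 3 1)(2 12)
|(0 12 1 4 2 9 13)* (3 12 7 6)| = 10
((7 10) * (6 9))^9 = (6 9)(7 10)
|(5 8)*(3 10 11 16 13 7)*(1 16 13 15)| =|(1 16 15)(3 10 11 13 7)(5 8)| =30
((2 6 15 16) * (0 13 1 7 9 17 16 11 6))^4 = (0 9)(1 16)(2 7)(6 15 11)(13 17)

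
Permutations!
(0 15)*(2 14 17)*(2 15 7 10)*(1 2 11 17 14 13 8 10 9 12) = (0 7 9 12 1 2 13 8 10 11 17 15) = [7, 2, 13, 3, 4, 5, 6, 9, 10, 12, 11, 17, 1, 8, 14, 0, 16, 15]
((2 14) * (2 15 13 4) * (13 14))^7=(2 13 4)(14 15)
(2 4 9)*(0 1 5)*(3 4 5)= (0 1 3 4 9 2 5)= [1, 3, 5, 4, 9, 0, 6, 7, 8, 2]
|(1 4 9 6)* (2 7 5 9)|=7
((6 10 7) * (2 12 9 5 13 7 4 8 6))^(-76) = ((2 12 9 5 13 7)(4 8 6 10))^(-76) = (2 9 13)(5 7 12)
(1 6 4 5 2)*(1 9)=(1 6 4 5 2 9)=[0, 6, 9, 3, 5, 2, 4, 7, 8, 1]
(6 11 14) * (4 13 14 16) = (4 13 14 6 11 16) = [0, 1, 2, 3, 13, 5, 11, 7, 8, 9, 10, 16, 12, 14, 6, 15, 4]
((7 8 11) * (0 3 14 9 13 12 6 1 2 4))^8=(0 2 6 13 14)(1 12 9 3 4)(7 11 8)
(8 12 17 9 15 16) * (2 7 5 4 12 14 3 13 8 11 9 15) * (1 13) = (1 13 8 14 3)(2 7 5 4 12 17 15 16 11 9) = [0, 13, 7, 1, 12, 4, 6, 5, 14, 2, 10, 9, 17, 8, 3, 16, 11, 15]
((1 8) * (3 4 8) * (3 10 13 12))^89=(1 4 12 10 8 3 13)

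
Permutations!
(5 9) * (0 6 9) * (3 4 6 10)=(0 10 3 4 6 9 5)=[10, 1, 2, 4, 6, 0, 9, 7, 8, 5, 3]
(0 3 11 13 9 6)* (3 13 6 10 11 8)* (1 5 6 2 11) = (0 13 9 10 1 5 6)(2 11)(3 8) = [13, 5, 11, 8, 4, 6, 0, 7, 3, 10, 1, 2, 12, 9]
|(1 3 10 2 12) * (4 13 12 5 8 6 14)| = 11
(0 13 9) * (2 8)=(0 13 9)(2 8)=[13, 1, 8, 3, 4, 5, 6, 7, 2, 0, 10, 11, 12, 9]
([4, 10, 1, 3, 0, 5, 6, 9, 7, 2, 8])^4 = (1 9 8)(2 7 10)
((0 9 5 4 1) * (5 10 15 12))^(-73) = ((0 9 10 15 12 5 4 1))^(-73) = (0 1 4 5 12 15 10 9)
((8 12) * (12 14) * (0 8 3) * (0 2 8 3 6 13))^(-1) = ((0 3 2 8 14 12 6 13))^(-1) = (0 13 6 12 14 8 2 3)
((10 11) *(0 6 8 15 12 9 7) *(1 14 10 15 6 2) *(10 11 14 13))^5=(0 14 7 10 9 13 12 1 15 2 11)(6 8)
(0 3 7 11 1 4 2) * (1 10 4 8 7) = [3, 8, 0, 1, 2, 5, 6, 11, 7, 9, 4, 10] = (0 3 1 8 7 11 10 4 2)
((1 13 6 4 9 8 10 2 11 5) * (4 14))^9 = ((1 13 6 14 4 9 8 10 2 11 5))^9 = (1 11 10 9 14 13 5 2 8 4 6)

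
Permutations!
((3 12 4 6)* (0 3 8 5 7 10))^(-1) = (0 10 7 5 8 6 4 12 3)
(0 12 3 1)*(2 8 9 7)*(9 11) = (0 12 3 1)(2 8 11 9 7) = [12, 0, 8, 1, 4, 5, 6, 2, 11, 7, 10, 9, 3]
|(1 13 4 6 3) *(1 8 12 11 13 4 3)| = |(1 4 6)(3 8 12 11 13)| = 15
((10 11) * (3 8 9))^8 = (11)(3 9 8)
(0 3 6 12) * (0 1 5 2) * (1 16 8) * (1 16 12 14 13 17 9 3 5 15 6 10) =[5, 15, 0, 10, 4, 2, 14, 7, 16, 3, 1, 11, 12, 17, 13, 6, 8, 9] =(0 5 2)(1 15 6 14 13 17 9 3 10)(8 16)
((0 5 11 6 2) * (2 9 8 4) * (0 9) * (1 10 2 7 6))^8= ((0 5 11 1 10 2 9 8 4 7 6))^8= (0 4 2 11 6 8 10 5 7 9 1)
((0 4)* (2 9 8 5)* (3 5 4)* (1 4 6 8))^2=(0 5 9 4 3 2 1)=((0 3 5 2 9 1 4)(6 8))^2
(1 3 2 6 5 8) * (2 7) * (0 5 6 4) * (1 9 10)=(0 5 8 9 10 1 3 7 2 4)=[5, 3, 4, 7, 0, 8, 6, 2, 9, 10, 1]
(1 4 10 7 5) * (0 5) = (0 5 1 4 10 7) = [5, 4, 2, 3, 10, 1, 6, 0, 8, 9, 7]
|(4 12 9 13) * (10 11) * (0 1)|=|(0 1)(4 12 9 13)(10 11)|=4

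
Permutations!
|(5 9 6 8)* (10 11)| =|(5 9 6 8)(10 11)| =4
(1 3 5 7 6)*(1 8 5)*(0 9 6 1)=[9, 3, 2, 0, 4, 7, 8, 1, 5, 6]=(0 9 6 8 5 7 1 3)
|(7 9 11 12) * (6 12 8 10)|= 7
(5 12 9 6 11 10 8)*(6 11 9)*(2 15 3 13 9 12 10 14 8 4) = (2 15 3 13 9 11 14 8 5 10 4)(6 12) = [0, 1, 15, 13, 2, 10, 12, 7, 5, 11, 4, 14, 6, 9, 8, 3]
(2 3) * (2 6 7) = (2 3 6 7) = [0, 1, 3, 6, 4, 5, 7, 2]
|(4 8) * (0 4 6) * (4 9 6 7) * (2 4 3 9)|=|(0 2 4 8 7 3 9 6)|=8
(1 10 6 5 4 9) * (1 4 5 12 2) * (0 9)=(0 9 4)(1 10 6 12 2)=[9, 10, 1, 3, 0, 5, 12, 7, 8, 4, 6, 11, 2]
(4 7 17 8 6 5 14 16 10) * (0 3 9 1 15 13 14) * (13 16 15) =(0 3 9 1 13 14 15 16 10 4 7 17 8 6 5) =[3, 13, 2, 9, 7, 0, 5, 17, 6, 1, 4, 11, 12, 14, 15, 16, 10, 8]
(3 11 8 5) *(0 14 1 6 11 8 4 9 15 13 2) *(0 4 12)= (0 14 1 6 11 12)(2 4 9 15 13)(3 8 5)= [14, 6, 4, 8, 9, 3, 11, 7, 5, 15, 10, 12, 0, 2, 1, 13]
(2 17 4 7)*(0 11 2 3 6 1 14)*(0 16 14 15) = (0 11 2 17 4 7 3 6 1 15)(14 16) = [11, 15, 17, 6, 7, 5, 1, 3, 8, 9, 10, 2, 12, 13, 16, 0, 14, 4]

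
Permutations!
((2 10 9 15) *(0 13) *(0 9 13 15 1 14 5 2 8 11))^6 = (0 8)(1 9 13 10 2 5 14)(11 15)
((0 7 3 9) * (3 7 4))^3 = ((0 4 3 9))^3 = (0 9 3 4)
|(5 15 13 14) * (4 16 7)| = 12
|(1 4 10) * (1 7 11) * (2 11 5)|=7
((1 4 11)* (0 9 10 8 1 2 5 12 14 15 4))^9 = ((0 9 10 8 1)(2 5 12 14 15 4 11))^9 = (0 1 8 10 9)(2 12 15 11 5 14 4)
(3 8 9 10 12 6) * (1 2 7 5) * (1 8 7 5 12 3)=(1 2 5 8 9 10 3 7 12 6)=[0, 2, 5, 7, 4, 8, 1, 12, 9, 10, 3, 11, 6]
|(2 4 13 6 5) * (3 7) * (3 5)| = |(2 4 13 6 3 7 5)| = 7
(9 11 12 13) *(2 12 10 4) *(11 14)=[0, 1, 12, 3, 2, 5, 6, 7, 8, 14, 4, 10, 13, 9, 11]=(2 12 13 9 14 11 10 4)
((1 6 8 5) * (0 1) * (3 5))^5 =((0 1 6 8 3 5))^5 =(0 5 3 8 6 1)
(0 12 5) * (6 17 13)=(0 12 5)(6 17 13)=[12, 1, 2, 3, 4, 0, 17, 7, 8, 9, 10, 11, 5, 6, 14, 15, 16, 13]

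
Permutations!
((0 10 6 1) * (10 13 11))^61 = (0 13 11 10 6 1)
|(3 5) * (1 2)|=2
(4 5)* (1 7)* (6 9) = (1 7)(4 5)(6 9) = [0, 7, 2, 3, 5, 4, 9, 1, 8, 6]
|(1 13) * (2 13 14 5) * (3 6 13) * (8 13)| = 8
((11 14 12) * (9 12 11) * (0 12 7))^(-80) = (14)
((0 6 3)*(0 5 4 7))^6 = (7)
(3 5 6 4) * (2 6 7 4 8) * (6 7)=(2 7 4 3 5 6 8)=[0, 1, 7, 5, 3, 6, 8, 4, 2]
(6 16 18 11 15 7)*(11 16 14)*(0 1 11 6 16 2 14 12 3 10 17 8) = (0 1 11 15 7 16 18 2 14 6 12 3 10 17 8) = [1, 11, 14, 10, 4, 5, 12, 16, 0, 9, 17, 15, 3, 13, 6, 7, 18, 8, 2]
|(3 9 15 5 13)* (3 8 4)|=7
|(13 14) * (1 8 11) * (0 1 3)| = 10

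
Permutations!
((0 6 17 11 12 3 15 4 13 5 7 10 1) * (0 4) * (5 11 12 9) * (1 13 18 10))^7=((0 6 17 12 3 15)(1 4 18 10 13 11 9 5 7))^7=(0 6 17 12 3 15)(1 5 11 10 4 7 9 13 18)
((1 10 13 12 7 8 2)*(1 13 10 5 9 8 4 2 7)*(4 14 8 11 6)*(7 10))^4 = (14)(1 6 12 11 13 9 2 5 4)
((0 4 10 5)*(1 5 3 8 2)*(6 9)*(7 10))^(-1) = (0 5 1 2 8 3 10 7 4)(6 9)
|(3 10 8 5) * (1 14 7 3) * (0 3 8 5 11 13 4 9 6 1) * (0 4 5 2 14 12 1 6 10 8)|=|(0 3 8 11 13 5 4 9 10 2 14 7)(1 12)|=12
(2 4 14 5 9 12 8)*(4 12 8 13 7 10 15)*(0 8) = (0 8 2 12 13 7 10 15 4 14 5 9) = [8, 1, 12, 3, 14, 9, 6, 10, 2, 0, 15, 11, 13, 7, 5, 4]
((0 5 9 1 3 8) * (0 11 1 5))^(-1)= (1 11 8 3)(5 9)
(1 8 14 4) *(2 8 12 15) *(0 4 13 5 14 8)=(0 4 1 12 15 2)(5 14 13)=[4, 12, 0, 3, 1, 14, 6, 7, 8, 9, 10, 11, 15, 5, 13, 2]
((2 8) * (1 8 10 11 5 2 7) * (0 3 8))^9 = (0 1 7 8 3)(2 10 11 5) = ((0 3 8 7 1)(2 10 11 5))^9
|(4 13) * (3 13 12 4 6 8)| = 4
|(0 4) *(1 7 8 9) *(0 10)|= 12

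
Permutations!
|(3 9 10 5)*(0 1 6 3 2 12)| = |(0 1 6 3 9 10 5 2 12)| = 9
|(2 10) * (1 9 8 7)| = |(1 9 8 7)(2 10)| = 4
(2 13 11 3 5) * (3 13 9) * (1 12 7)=(1 12 7)(2 9 3 5)(11 13)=[0, 12, 9, 5, 4, 2, 6, 1, 8, 3, 10, 13, 7, 11]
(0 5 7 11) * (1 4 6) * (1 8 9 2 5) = (0 1 4 6 8 9 2 5 7 11) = [1, 4, 5, 3, 6, 7, 8, 11, 9, 2, 10, 0]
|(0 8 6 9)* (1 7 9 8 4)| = |(0 4 1 7 9)(6 8)| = 10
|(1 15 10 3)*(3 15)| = |(1 3)(10 15)| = 2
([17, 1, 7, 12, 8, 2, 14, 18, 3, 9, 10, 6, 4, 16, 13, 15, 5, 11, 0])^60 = [13, 1, 11, 3, 4, 17, 2, 6, 8, 9, 10, 5, 12, 18, 7, 15, 0, 16, 14]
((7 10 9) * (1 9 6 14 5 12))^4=((1 9 7 10 6 14 5 12))^4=(1 6)(5 7)(9 14)(10 12)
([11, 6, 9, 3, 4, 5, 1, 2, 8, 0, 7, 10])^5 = (0 9 2 7 10 11)(1 6)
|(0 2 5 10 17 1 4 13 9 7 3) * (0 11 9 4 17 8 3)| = 18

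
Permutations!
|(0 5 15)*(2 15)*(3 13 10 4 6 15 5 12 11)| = |(0 12 11 3 13 10 4 6 15)(2 5)| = 18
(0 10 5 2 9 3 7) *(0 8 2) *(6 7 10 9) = (0 9 3 10 5)(2 6 7 8) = [9, 1, 6, 10, 4, 0, 7, 8, 2, 3, 5]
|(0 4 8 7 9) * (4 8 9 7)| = |(0 8 4 9)| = 4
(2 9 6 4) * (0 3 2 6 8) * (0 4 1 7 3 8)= (0 8 4 6 1 7 3 2 9)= [8, 7, 9, 2, 6, 5, 1, 3, 4, 0]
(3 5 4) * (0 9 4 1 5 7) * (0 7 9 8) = (0 8)(1 5)(3 9 4) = [8, 5, 2, 9, 3, 1, 6, 7, 0, 4]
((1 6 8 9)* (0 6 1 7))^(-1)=((0 6 8 9 7))^(-1)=(0 7 9 8 6)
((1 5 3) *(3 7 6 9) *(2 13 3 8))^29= ((1 5 7 6 9 8 2 13 3))^29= (1 7 9 2 3 5 6 8 13)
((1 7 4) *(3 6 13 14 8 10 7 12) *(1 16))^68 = (1 3 13 8 7 16 12 6 14 10 4)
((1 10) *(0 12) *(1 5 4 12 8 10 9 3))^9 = (0 5)(4 8)(10 12)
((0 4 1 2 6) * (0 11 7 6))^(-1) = (0 2 1 4)(6 7 11)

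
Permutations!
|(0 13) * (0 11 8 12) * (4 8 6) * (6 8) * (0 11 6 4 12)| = 6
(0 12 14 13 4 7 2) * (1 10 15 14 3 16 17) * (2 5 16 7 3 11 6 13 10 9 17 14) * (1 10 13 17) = (0 12 11 6 17 10 15 2)(1 9)(3 7 5 16 14 13 4) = [12, 9, 0, 7, 3, 16, 17, 5, 8, 1, 15, 6, 11, 4, 13, 2, 14, 10]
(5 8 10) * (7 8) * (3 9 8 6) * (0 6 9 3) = (0 6)(5 7 9 8 10) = [6, 1, 2, 3, 4, 7, 0, 9, 10, 8, 5]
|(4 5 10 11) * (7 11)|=5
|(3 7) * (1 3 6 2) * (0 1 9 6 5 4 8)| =21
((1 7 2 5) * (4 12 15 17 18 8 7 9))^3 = (1 12 18 2 9 15 8 5 4 17 7)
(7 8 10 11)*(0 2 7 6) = (0 2 7 8 10 11 6) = [2, 1, 7, 3, 4, 5, 0, 8, 10, 9, 11, 6]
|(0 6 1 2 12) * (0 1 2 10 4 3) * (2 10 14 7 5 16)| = 35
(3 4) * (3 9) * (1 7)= (1 7)(3 4 9)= [0, 7, 2, 4, 9, 5, 6, 1, 8, 3]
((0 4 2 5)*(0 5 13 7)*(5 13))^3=((0 4 2 5 13 7))^3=(0 5)(2 7)(4 13)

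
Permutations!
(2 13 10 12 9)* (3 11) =[0, 1, 13, 11, 4, 5, 6, 7, 8, 2, 12, 3, 9, 10] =(2 13 10 12 9)(3 11)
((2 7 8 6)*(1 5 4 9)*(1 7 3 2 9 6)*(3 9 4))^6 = ((1 5 3 2 9 7 8)(4 6))^6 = (1 8 7 9 2 3 5)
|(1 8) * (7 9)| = 2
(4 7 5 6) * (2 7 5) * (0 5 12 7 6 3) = (0 5 3)(2 6 4 12 7) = [5, 1, 6, 0, 12, 3, 4, 2, 8, 9, 10, 11, 7]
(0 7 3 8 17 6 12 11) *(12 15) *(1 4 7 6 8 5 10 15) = [6, 4, 2, 5, 7, 10, 1, 3, 17, 9, 15, 0, 11, 13, 14, 12, 16, 8] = (0 6 1 4 7 3 5 10 15 12 11)(8 17)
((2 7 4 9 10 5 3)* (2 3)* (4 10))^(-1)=((2 7 10 5)(4 9))^(-1)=(2 5 10 7)(4 9)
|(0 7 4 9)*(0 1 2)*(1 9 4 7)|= 3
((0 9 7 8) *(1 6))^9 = ((0 9 7 8)(1 6))^9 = (0 9 7 8)(1 6)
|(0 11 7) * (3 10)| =6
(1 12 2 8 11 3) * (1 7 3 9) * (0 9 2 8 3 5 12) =(0 9 1)(2 3 7 5 12 8 11) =[9, 0, 3, 7, 4, 12, 6, 5, 11, 1, 10, 2, 8]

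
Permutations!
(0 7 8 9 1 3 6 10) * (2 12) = [7, 3, 12, 6, 4, 5, 10, 8, 9, 1, 0, 11, 2] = (0 7 8 9 1 3 6 10)(2 12)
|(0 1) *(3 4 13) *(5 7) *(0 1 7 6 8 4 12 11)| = |(0 7 5 6 8 4 13 3 12 11)| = 10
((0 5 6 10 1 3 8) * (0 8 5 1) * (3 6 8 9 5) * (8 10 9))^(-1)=(0 10 5 9 6 1)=((0 1 6 9 5 10))^(-1)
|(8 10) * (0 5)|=|(0 5)(8 10)|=2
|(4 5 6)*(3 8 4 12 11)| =7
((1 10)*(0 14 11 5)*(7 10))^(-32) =((0 14 11 5)(1 7 10))^(-32) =(14)(1 7 10)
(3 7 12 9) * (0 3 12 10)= [3, 1, 2, 7, 4, 5, 6, 10, 8, 12, 0, 11, 9]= (0 3 7 10)(9 12)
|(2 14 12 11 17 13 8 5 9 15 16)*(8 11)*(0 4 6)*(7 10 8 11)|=39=|(0 4 6)(2 14 12 11 17 13 7 10 8 5 9 15 16)|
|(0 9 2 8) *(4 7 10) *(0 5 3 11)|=21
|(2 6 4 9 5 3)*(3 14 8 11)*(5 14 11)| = |(2 6 4 9 14 8 5 11 3)| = 9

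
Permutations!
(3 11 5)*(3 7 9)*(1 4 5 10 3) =(1 4 5 7 9)(3 11 10) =[0, 4, 2, 11, 5, 7, 6, 9, 8, 1, 3, 10]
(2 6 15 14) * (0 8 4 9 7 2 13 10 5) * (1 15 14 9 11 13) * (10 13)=(0 8 4 11 10 5)(1 15 9 7 2 6 14)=[8, 15, 6, 3, 11, 0, 14, 2, 4, 7, 5, 10, 12, 13, 1, 9]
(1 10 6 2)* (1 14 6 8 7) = (1 10 8 7)(2 14 6) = [0, 10, 14, 3, 4, 5, 2, 1, 7, 9, 8, 11, 12, 13, 6]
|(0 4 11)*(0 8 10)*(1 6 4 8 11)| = 3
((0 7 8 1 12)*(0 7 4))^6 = ((0 4)(1 12 7 8))^6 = (1 7)(8 12)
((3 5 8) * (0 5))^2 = (0 8)(3 5)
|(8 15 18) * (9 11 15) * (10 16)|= 10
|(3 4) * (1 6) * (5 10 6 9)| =10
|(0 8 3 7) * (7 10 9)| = |(0 8 3 10 9 7)| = 6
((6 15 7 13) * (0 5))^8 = (15)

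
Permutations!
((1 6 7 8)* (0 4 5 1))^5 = (0 7 1 4 8 6 5)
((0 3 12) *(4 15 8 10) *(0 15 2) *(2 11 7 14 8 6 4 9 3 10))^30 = (0 12 11 2 3 4 8 9 6 14 10 15 7)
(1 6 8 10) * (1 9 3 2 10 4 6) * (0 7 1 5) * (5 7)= (0 5)(1 7)(2 10 9 3)(4 6 8)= [5, 7, 10, 2, 6, 0, 8, 1, 4, 3, 9]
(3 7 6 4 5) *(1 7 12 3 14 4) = (1 7 6)(3 12)(4 5 14) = [0, 7, 2, 12, 5, 14, 1, 6, 8, 9, 10, 11, 3, 13, 4]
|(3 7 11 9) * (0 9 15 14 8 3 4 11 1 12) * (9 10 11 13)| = |(0 10 11 15 14 8 3 7 1 12)(4 13 9)| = 30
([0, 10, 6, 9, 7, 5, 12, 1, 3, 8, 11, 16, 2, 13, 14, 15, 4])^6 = (16)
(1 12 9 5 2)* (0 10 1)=(0 10 1 12 9 5 2)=[10, 12, 0, 3, 4, 2, 6, 7, 8, 5, 1, 11, 9]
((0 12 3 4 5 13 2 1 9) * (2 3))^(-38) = ((0 12 2 1 9)(3 4 5 13))^(-38) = (0 2 9 12 1)(3 5)(4 13)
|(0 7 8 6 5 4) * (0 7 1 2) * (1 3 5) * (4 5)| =|(0 3 4 7 8 6 1 2)| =8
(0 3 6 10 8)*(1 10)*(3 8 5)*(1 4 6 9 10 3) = [8, 3, 2, 9, 6, 1, 4, 7, 0, 10, 5] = (0 8)(1 3 9 10 5)(4 6)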